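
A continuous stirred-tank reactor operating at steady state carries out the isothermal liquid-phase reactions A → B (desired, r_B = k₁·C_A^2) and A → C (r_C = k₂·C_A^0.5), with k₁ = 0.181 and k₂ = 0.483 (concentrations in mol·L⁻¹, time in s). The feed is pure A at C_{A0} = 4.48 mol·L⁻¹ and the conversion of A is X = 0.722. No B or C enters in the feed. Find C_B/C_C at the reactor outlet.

Exit C_A = C_{A0}(1−X) = 4.48×0.278 = 1.245 mol·L⁻¹.
A CSTR operates uniformly at the exit composition, giving r_B = 0.2808 and r_C = 0.5390 (each k·C_A^n at C_A = 1.245).
Overall selectivity = C_B/C_C = r_Bτ/(r_Cτ) = r_B/r_C = 0.521.

0.521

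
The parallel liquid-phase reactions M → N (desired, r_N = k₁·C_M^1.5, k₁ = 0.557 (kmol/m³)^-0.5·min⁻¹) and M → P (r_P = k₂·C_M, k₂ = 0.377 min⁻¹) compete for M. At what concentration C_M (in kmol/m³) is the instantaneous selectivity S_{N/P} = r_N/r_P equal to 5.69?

S_{N/P} = (k₁/k₂)·C_M^0.5 ⇒ C_M = (S·k₂/k₁)^(2).
= (5.69×0.377/0.557)^(2) = (3.851)^(2) = 14.8 kmol/m³.

14.8 kmol/m³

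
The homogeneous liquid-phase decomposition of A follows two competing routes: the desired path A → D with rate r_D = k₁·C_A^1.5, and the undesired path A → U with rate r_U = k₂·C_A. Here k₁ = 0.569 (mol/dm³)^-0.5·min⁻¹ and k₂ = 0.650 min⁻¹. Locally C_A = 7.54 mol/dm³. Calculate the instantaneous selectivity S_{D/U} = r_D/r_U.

S_{D/U} = r_D/r_U = (k₁·C_A^1.5)/(k₂·C_A) = (k₁/k₂)·C_A^0.5.
= (0.569×7.540^1.5) / (0.650×7.540) = 11.78/4.901 = 2.40.
Since the desired path is higher order in A, keeping C_A high (PFR or concentrated feed) favours D.

2.40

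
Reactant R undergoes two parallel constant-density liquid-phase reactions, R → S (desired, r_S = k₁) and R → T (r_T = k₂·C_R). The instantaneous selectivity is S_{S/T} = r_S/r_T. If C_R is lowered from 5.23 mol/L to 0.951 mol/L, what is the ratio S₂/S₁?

S_{S/T} = (k₁/k₂)·C_R⁻¹, so S₂/S₁ = (C_{R,2}/C_{R,1})⁻¹.
= 5.23/0.951 = 5.50.
Selectivity toward S rises as C_R falls — low-concentration operation is favoured.

5.50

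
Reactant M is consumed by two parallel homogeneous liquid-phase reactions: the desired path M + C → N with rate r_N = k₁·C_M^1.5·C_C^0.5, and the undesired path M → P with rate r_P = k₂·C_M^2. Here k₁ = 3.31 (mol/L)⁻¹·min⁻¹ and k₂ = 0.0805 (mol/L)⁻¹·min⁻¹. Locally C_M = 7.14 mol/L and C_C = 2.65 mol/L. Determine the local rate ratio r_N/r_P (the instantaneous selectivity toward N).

25.0

S_{N/P} = r_N/r_P = (k₁·C_M^1.5·C_C^0.5)/(k₂·C_M^2) = (k₁/k₂)·C_M^-0.5·C_C^0.5.
= (3.31×7.140^1.5×2.650^0.5) / (0.0805×7.140^2) = 102.8/4.104 = 25.0.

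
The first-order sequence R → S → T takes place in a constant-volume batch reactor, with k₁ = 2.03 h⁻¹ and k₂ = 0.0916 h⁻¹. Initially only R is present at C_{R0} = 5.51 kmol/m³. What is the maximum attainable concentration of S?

4.76 kmol/m³

Evaluating C_S at t_opt = ln(k₂/k₁)/(k₂−k₁) gives C_{S,max}/C_{R0} = (k₁/k₂)^[k₂/(k₂−k₁)].
= (2.03/0.0916)^(0.0916/(0.0916−2.03)) = (22.16)^(-0.04726) = 0.8638.
C_{S,max} = 0.8638×5.51 = 4.76 kmol/m³.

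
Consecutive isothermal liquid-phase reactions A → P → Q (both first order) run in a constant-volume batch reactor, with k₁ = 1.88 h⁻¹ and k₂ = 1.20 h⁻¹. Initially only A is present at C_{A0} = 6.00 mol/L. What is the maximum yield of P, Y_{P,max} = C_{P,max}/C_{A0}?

At the optimum, C_{P,max}/C_{A0} = (k₁/k₂)^[k₂/(k₂−k₁)].
= (1.88/1.20)^(1.20/(1.20−1.88)) = (1.567)^(-1.765) = 0.4528.

0.453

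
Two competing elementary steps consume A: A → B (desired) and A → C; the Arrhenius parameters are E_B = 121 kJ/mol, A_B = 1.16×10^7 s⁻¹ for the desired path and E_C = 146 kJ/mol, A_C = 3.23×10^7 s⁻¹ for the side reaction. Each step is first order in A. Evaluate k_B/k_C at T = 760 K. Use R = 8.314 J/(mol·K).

Since both paths have the same order in A, the concentration cancels and S_{B/C} = k_B/k_C = (A_B/A_C)·exp[(E_C−E_B)/(RT)].
(E_C−E_B)/(RT) = (146−121)×10³/(8.314×760) = 25000/6319 = 3.957.
k_B/k_C = (1.16×10^7/3.23×10^7)·exp(3.957) = 0.3591 × 52.28 = 18.8.
Since E_B < E_C, lowering the temperature improves selectivity toward B.

18.8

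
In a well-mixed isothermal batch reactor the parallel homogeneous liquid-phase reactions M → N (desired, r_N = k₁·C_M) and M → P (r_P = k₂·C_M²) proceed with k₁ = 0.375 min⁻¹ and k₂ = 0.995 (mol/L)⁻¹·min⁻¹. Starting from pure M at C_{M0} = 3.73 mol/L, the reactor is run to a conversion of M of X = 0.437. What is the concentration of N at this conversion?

0.191 mol/L

C_M = C_{M0}(1−X) = 2.100 mol/L.
Along a PFR/batch, dC_N/dC_M = −r_N/(r_N+r_P) = −k₁/(k₁+k₂·C_M).
Integrating from C_{M0} to C_M: C_N = (0.375/0.995)·ln[(0.375+0.995·3.73)/(0.375+0.995·2.10)] = 0.3769·ln(4.086/2.464) = 0.1906 mol/L.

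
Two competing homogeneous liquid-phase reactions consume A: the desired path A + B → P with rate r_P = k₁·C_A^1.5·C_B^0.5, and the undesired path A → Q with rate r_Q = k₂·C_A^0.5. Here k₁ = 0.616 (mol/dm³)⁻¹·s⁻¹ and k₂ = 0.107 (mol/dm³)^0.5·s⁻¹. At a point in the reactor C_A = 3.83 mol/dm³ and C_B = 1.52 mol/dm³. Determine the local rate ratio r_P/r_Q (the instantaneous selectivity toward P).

S_{P/Q} = r_P/r_Q = (k₁·C_A^1.5·C_B^0.5)/(k₂·C_A^0.5) = (k₁/k₂)·C_A·C_B^0.5.
= (0.616×3.830^1.5×1.520^0.5) / (0.107×3.830^0.5) = 5.692/0.2094 = 27.2.
Since the desired path is higher order in A, keeping C_A high (PFR or concentrated feed) favours P.

27.2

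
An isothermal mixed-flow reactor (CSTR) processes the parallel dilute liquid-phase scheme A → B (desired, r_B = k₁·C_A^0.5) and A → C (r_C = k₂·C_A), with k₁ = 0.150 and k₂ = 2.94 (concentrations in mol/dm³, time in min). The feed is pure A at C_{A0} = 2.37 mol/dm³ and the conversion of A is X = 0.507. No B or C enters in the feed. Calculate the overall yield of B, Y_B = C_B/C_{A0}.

Exit C_A = C_{A0}(1−X) = 2.37×0.493 = 1.168 mol/dm³.
In a CSTR the entire volume is at exit conditions, so r_B = 0.150×1.168^0.5 = 0.1621 and r_C = 2.94×1.168 = 3.435.
Fraction of consumed A going to B: r_B/(r_B+r_C) = 0.04507.
C_B = 0.04507·C_{A0}·X = 0.04507×2.37×0.507 = 0.0542 mol/dm³; Y_B = C_B/C_{A0} = 0.0229.

0.0229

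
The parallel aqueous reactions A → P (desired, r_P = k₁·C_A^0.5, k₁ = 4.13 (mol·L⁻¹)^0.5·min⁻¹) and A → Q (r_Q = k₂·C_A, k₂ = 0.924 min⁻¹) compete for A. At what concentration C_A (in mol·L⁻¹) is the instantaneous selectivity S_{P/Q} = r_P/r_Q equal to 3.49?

1.64 mol·L⁻¹

S_{P/Q} = (k₁/k₂)·C_A^-0.5 ⇒ C_A = (S·k₂/k₁)^(-2).
= (3.49×0.924/4.13)^(-2) = (0.7808)^(-2) = 1.64 mol·L⁻¹.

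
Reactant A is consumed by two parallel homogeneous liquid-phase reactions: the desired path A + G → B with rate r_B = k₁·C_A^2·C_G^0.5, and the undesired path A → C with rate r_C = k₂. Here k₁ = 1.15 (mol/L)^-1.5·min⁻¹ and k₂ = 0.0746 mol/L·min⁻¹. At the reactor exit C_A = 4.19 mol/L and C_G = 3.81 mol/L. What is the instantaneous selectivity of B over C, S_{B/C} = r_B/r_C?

S_{B/C} = r_B/r_C = (k₁·C_A^2·C_G^0.5)/(k₂) = (k₁/k₂)·C_A^2·C_G^0.5.
= (1.15×4.190^2×3.810^0.5) / (0.0746) = 39.41/0.07460 = 528.
Since the desired path is higher order in A, keeping C_A high (PFR or concentrated feed) favours B.

528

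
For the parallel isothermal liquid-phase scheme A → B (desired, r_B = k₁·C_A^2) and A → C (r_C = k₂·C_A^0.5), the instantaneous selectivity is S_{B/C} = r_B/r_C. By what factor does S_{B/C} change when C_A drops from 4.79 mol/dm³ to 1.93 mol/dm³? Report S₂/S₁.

S_{B/C} = (k₁/k₂)·C_A^1.5, so S₂/S₁ = (C_{A,2}/C_{A,1})^1.5.
= (1.93/4.79)^1.5 = (0.4029)^1.5 = 0.256.
Selectivity toward B falls as C_A falls — high-concentration operation is favoured.

0.256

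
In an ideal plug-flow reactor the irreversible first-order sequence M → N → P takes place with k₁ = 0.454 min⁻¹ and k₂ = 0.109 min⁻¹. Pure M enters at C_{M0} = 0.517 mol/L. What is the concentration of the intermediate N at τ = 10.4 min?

0.213 mol/L

Solving the coupled first-order balances gives C_N(τ) = [k₁/(k₂−k₁)]·C_{M0}·(e^(−k₁τ) − e^(−k₂τ)).
e^(−k₁τ) = e^(−0.454×10.4) = e^(−4.722) = 0.008901; e^(−k₂τ) = e^(−1.134) = 0.3219.
C_N = 0.454×0.517/(0.109−0.454) × (0.008901−0.3219) = (-0.6803)×(-0.3130) = 0.2129 mol/L.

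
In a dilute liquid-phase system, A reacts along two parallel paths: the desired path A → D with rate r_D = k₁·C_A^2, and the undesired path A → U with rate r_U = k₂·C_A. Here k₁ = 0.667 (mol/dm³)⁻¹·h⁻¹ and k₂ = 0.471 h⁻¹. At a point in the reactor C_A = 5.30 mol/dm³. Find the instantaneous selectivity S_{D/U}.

S_{D/U} = r_D/r_U = (k₁·C_A^2)/(k₂·C_A) = (k₁/k₂)·C_A.
= (0.667×5.300^2) / (0.471×5.300) = 18.74/2.496 = 7.51.

7.51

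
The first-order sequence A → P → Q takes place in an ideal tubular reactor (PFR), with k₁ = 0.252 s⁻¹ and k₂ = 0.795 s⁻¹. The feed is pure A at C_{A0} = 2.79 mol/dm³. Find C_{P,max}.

0.519 mol/dm³

For a first-order series the maximum intermediate yield is C_{P,max}/C_{A0} = (k₁/k₂)^[k₂/(k₂−k₁)].
= (0.252/0.795)^(0.795/(0.795−0.252)) = (0.3170)^(1.464) = 0.1860.
C_{P,max} = 0.1860×2.79 = 0.519 mol/dm³.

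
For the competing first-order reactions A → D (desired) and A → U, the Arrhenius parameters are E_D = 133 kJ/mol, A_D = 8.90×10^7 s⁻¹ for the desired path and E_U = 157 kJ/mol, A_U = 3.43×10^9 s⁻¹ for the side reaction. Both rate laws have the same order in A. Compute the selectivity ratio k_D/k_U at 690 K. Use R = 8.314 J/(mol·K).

1.70

With equal orders, S_{D/U} = k_D/k_U = (A_D/A_U)·exp[(E_U−E_D)/(RT)].
(E_U−E_D)/(RT) = (157−133)×10³/(8.314×690) = 24000/5737 = 4.184.
k_D/k_U = (8.90×10^7/3.43×10^9)·exp(4.184) = 0.02595 × 65.60 = 1.70.
Since E_D < E_U, lowering the temperature improves selectivity toward D.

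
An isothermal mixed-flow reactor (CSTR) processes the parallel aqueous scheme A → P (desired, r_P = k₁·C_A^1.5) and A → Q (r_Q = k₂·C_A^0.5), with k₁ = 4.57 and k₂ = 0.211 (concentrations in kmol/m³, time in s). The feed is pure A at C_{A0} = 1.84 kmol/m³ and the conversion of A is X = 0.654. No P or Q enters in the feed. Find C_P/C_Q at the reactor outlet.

13.8

Exit C_A = C_{A0}(1−X) = 1.84×0.346 = 0.6366 kmol/m³.
In a CSTR the entire volume is at exit conditions, so r_P = 4.57×0.6366^1.5 = 2.321 and r_Q = 0.211×0.6366^0.5 = 0.1684.
Overall selectivity = C_P/C_Q = r_Pτ/(r_Qτ) = r_P/r_Q = 13.8.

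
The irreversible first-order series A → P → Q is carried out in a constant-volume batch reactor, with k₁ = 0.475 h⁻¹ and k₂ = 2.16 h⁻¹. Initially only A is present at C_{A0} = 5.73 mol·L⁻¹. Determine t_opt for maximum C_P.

Setting dC_P/dt = 0 gives t_opt = ln(k₂/k₁)/(k₂−k₁).
= ln(2.16/0.475)/(2.16−0.475) = ln(4.547)/1.685 = 1.515/1.685 = 0.899 h.

0.899 h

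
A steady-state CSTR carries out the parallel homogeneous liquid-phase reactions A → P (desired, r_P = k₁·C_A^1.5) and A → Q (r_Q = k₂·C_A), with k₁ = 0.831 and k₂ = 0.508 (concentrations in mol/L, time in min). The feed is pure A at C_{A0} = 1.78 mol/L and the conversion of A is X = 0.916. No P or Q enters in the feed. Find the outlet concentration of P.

0.632 mol/L

Exit C_A = C_{A0}(1−X) = 1.78×0.0840 = 0.1495 mol/L.
In a CSTR the entire volume is at exit conditions, so r_P = 0.831×0.1495^1.5 = 0.04805 and r_Q = 0.508×0.1495 = 0.07596.
Fraction of consumed A going to P: r_P/(r_P+r_Q) = 0.3875.
C_P = 0.3875·C_{A0}·X = 0.3875×1.78×0.916 = 0.632 mol/L.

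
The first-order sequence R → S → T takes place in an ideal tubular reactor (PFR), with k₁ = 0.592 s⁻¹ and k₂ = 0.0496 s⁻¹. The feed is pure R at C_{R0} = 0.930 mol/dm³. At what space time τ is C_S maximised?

4.57 s

Setting dC_S/dτ = 0 gives τ_opt = ln(k₂/k₁)/(k₂−k₁).
= ln(0.0496/0.592)/(0.0496−0.592) = ln(0.08378)/-0.5424 = -2.480/-0.5424 = 4.57 s.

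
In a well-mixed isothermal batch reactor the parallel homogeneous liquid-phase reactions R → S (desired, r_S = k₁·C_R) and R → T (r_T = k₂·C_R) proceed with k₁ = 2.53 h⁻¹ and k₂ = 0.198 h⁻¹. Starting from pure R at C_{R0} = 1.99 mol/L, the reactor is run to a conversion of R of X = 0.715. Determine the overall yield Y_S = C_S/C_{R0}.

0.663

C_R = C_{R0}(1−X) = 0.5672 mol/L.
Both paths are first order in R, so the instantaneous fraction to S is constant: dC_S/d(−C_R) = k₁/(k₁+k₂) = 0.9274.
C_S = 0.9274·(C_{R0}−C_R) = 0.9274×1.423 = 1.32 mol/L.
Y_S = C_S/C_{R0} = 1.320/1.99 = 0.663.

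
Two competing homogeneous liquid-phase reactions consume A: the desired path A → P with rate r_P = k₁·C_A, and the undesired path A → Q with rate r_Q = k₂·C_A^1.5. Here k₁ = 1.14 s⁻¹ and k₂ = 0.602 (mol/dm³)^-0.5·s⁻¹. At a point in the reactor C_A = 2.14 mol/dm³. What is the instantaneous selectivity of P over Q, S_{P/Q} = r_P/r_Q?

1.29

S_{P/Q} = r_P/r_Q = (k₁·C_A)/(k₂·C_A^1.5) = (k₁/k₂)·C_A^-0.5.
= (1.14×2.140) / (0.602×2.140^1.5) = 2.440/1.885 = 1.29.
The undesired path is higher order in A, so low C_A (CSTR or dilute feed) favours P.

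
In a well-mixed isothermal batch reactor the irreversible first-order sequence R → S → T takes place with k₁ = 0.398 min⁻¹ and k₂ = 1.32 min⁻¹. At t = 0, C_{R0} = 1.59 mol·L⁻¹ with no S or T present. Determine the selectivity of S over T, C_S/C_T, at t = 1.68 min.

For first-order series with pure R initially, C_S(t) = k₁C_{R0}/(k₂−k₁)·(e^(−k₁t) − e^(−k₂t)).
e^(−k₁t) = e^(−0.398×1.68) = e^(−0.6686) = 0.5124; e^(−k₂t) = e^(−2.218) = 0.1089.
C_S = 0.398×1.59/(1.32−0.398) × (0.5124−0.1089) = 0.6864×0.4035 = 0.2770 mol·L⁻¹.
C_R = C_{R0}e^(−k₁t) = 0.8147 mol·L⁻¹, so C_T = C_{R0}−C_R−C_S = 0.4983 mol·L⁻¹; C_S/C_T = 0.556.

0.556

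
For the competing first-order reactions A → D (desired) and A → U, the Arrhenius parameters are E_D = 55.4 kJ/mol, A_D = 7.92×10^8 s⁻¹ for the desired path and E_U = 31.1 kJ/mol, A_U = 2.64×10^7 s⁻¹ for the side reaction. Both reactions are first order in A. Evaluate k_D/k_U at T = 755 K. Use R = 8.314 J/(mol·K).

k_D/k_U = (A_D/A_U)·exp[−(E_D−E_U)/(RT)] = (A_D/A_U)·exp[(E_U−E_D)/(RT)].
(E_U−E_D)/(RT) = (31.1−55.4)×10³/(8.314×755) = -24300/6277 = -3.871.
k_D/k_U = (7.92×10^8/2.64×10^7)·exp(-3.871) = 30.00 × 0.02083 = 0.625.
Since E_D > E_U, raising the temperature improves selectivity toward D.

0.625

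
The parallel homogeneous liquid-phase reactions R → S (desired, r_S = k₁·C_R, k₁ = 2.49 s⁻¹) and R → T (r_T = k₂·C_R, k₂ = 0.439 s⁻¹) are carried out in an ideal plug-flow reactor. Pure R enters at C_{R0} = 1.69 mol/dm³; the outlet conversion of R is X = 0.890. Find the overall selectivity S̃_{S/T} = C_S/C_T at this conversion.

C_R = C_{R0}(1−X) = 0.1859 mol/dm³.
Both paths are first order in R, so the instantaneous fraction to S is constant: dC_S/d(−C_R) = k₁/(k₁+k₂) = 0.8501.
C_S = 0.8501·(C_{R0}−C_R) = 0.8501×1.504 = 1.28 mol/dm³.
C_T = (C_{R0}−C_R)−C_S = 0.2254 mol/dm³; S̃_{S/T} = 1.279/0.2254 = 5.67.

5.67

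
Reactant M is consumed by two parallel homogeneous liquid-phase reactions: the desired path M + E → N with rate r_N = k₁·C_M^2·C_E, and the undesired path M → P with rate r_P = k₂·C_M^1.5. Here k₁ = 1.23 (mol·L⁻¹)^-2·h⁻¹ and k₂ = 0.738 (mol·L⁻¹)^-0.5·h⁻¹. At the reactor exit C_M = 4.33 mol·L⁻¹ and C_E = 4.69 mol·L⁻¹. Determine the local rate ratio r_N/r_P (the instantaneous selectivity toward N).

S_{N/P} = r_N/r_P = (k₁·C_M^2·C_E)/(k₂·C_M^1.5) = (k₁/k₂)·C_M^0.5·C_E.
= (1.23×4.330^2×4.690) / (0.738×4.330^1.5) = 108.2/6.649 = 16.3.

16.3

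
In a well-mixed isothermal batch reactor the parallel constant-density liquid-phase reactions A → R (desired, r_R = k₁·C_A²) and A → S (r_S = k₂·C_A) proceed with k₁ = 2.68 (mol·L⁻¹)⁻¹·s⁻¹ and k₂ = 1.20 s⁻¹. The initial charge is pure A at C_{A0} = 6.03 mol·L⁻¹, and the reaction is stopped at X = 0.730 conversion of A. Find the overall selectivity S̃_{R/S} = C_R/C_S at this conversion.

C_A = C_{A0}(1−X) = 1.628 mol·L⁻¹.
Along a PFR/batch, dC_S/dC_A = −r_S/(r_R+r_S) = −k₂/(k₂+k₁·C_A).
Integrating from C_{A0} to C_A: C_S = (1.20/2.68)·ln[(1.20+2.68·6.03)/(1.20+2.68·1.63)] = 0.4478·ln(17.36/5.563) = 0.5096 mol·L⁻¹.
Then C_R = (C_{A0}−C_A) − C_S = 4.402 − 0.5096 = 3.892 mol·L⁻¹.
S̃_{R/S} = C_R/C_S = 3.892/0.5096 = 7.64.

7.64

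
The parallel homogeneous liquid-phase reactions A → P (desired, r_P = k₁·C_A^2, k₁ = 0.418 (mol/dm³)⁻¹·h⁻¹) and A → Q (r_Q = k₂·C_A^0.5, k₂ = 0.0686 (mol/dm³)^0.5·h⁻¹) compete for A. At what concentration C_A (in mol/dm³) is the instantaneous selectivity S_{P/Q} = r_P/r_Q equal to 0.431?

S_{P/Q} = (k₁/k₂)·C_A^1.5 ⇒ C_A = (S·k₂/k₁)^(1/1.5).
= (0.431×0.0686/0.418)^(0.6667) = (0.07073)^(0.6667) = 0.171 mol/dm³.

0.171 mol/dm³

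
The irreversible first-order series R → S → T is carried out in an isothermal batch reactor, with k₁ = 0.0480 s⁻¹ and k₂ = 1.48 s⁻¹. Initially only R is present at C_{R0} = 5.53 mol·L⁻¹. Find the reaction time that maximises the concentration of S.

Setting dC_S/dt = 0 gives t_opt = ln(k₂/k₁)/(k₂−k₁).
= ln(1.48/0.0480)/(1.48−0.0480) = ln(30.83)/1.432 = 3.429/1.432 = 2.39 s.

2.39 s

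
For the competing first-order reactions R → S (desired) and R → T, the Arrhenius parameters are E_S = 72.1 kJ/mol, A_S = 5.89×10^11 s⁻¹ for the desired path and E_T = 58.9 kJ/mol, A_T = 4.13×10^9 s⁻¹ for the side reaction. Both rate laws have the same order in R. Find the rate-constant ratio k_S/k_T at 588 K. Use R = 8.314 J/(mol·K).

9.58

With equal orders, S_{S/T} = k_S/k_T = (A_S/A_T)·exp[(E_T−E_S)/(RT)].
(E_T−E_S)/(RT) = (58.9−72.1)×10³/(8.314×588) = -13200/4889 = -2.700.
k_S/k_T = (5.89×10^11/4.13×10^9)·exp(-2.700) = 142.6 × 0.06720 = 9.58.
Since E_S > E_T, raising the temperature improves selectivity toward S.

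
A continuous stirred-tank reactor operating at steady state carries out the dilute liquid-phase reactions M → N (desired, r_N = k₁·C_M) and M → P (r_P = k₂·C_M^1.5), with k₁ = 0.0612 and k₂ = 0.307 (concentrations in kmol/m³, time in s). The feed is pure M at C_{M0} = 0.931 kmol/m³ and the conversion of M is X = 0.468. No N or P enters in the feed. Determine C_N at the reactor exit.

0.0962 kmol/m³

Exit C_M = C_{M0}(1−X) = 0.931×0.532 = 0.4953 kmol/m³.
Rates in a CSTR are evaluated at the outlet concentration: r_N = 0.0612×0.4953 = 0.03031, r_P = 0.307×0.4953^1.5 = 0.1070.
Fraction of consumed M going to N: r_N/(r_N+r_P) = 0.2207.
C_N = 0.2207·C_{M0}·X = 0.2207×0.931×0.468 = 0.0962 kmol/m³.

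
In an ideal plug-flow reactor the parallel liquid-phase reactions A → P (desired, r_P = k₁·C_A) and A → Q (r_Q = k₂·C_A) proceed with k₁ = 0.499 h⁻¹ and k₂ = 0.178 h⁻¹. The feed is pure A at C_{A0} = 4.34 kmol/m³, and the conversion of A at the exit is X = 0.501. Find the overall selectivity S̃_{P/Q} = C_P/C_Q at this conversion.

2.80

C_A = C_{A0}(1−X) = 2.166 kmol/m³.
Both paths are first order in A, so the instantaneous fraction to P is constant: dC_P/d(−C_A) = k₁/(k₁+k₂) = 0.7371.
C_P = 0.7371·(C_{A0}−C_A) = 0.7371×2.174 = 1.60 kmol/m³.
C_Q = (C_{A0}−C_A)−C_P = 0.5717 kmol/m³; S̃_{P/Q} = 1.603/0.5717 = 2.80.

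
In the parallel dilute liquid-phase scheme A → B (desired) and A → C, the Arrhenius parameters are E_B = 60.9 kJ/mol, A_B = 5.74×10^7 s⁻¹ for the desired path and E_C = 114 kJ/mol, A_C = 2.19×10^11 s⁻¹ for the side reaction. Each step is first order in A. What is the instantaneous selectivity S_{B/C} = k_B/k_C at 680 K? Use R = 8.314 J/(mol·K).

3.14

k_B/k_C = (A_B/A_C)·exp[−(E_B−E_C)/(RT)] = (A_B/A_C)·exp[(E_C−E_B)/(RT)].
(E_C−E_B)/(RT) = (114−60.9)×10³/(8.314×680) = 53100/5654 = 9.392.
k_B/k_C = (5.74×10^7/2.19×10^11)·exp(9.392) = 2.621×10^-4 × 11997 = 3.14.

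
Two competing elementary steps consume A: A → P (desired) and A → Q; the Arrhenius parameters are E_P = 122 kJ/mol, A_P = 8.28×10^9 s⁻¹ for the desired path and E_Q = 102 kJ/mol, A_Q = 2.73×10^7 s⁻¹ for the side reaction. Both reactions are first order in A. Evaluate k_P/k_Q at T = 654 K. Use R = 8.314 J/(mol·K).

Since both paths have the same order in A, the concentration cancels and S_{P/Q} = k_P/k_Q = (A_P/A_Q)·exp[(E_Q−E_P)/(RT)].
(E_Q−E_P)/(RT) = (102−122)×10³/(8.314×654) = -20000/5437 = -3.678.
k_P/k_Q = (8.28×10^9/2.73×10^7)·exp(-3.678) = 303.3 × 0.02527 = 7.66.

7.66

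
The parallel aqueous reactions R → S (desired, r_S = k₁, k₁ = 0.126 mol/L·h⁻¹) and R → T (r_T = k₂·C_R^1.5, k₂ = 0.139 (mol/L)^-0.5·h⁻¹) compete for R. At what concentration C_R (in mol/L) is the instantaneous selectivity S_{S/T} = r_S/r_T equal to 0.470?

S_{S/T} = (k₁/k₂)·C_R^-1.5 ⇒ C_R = (S·k₂/k₁)^(1/(-1.5)).
= (0.470×0.139/0.126)^(-0.6667) = (0.5185)^(-0.6667) = 1.55 mol/L.

1.55 mol/L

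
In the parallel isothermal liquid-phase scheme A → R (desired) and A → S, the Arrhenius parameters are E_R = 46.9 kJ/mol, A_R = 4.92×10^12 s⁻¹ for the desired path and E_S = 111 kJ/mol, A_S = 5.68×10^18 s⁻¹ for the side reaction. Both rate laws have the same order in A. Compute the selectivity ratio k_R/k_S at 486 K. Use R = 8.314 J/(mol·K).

With equal orders, S_{R/S} = k_R/k_S = (A_R/A_S)·exp[(E_S−E_R)/(RT)].
(E_S−E_R)/(RT) = (111−46.9)×10³/(8.314×486) = 64100/4041 = 15.86.
k_R/k_S = (4.92×10^12/5.68×10^18)·exp(15.86) = 8.662×10^-7 × 7.756×10^6 = 6.72.

6.72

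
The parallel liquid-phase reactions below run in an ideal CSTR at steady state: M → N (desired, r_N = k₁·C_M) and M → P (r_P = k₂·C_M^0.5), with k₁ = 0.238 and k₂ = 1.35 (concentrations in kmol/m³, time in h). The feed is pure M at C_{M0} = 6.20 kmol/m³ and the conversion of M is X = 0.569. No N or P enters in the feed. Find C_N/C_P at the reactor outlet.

0.288

Exit C_M = C_{M0}(1−X) = 6.20×0.431 = 2.672 kmol/m³.
In a CSTR the entire volume is at exit conditions, so r_N = 0.238×2.672 = 0.6360 and r_P = 1.35×2.672^0.5 = 2.207.
Overall selectivity = C_N/C_P = r_Nτ/(r_Pτ) = r_N/r_P = 0.288.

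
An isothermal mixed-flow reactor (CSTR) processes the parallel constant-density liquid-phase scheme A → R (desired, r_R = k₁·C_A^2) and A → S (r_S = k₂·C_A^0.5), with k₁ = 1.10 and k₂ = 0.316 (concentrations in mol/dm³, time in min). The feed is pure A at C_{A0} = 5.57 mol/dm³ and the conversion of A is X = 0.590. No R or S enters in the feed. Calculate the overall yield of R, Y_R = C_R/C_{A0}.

Exit C_A = C_{A0}(1−X) = 5.57×0.410 = 2.284 mol/dm³.
In a CSTR the entire volume is at exit conditions, so r_R = 1.10×2.284^2 = 5.737 and r_S = 0.316×2.284^0.5 = 0.4775.
Fraction of consumed A going to R: r_R/(r_R+r_S) = 0.9232.
C_R = 0.9232·C_{A0}·X = 0.9232×5.57×0.590 = 3.03 mol/dm³; Y_R = C_R/C_{A0} = 0.545.

0.545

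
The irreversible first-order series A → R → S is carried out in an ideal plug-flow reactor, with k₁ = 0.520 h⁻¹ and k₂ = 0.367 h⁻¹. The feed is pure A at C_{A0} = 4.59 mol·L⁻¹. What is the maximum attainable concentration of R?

Evaluating C_R at τ_opt = ln(k₂/k₁)/(k₂−k₁) gives C_{R,max}/C_{A0} = (k₁/k₂)^[k₂/(k₂−k₁)].
= (0.520/0.367)^(0.367/(0.367−0.520)) = (1.417)^(-2.399) = 0.4335.
C_{R,max} = 0.4335×4.59 = 1.99 mol·L⁻¹.

1.99 mol·L⁻¹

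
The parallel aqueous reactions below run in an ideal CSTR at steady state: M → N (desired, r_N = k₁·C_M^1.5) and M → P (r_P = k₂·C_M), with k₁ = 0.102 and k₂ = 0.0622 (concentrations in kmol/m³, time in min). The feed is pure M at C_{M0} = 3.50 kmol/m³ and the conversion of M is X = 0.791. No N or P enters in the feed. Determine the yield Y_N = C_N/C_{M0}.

Exit C_M = C_{M0}(1−X) = 3.50×0.209 = 0.7315 kmol/m³.
Rates in a CSTR are evaluated at the outlet concentration: r_N = 0.102×0.7315^1.5 = 0.06381, r_P = 0.0622×0.7315 = 0.04550.
Fraction of consumed M going to N: r_N/(r_N+r_P) = 0.5838.
C_N = 0.5838·C_{M0}·X = 0.5838×3.50×0.791 = 1.62 kmol/m³; Y_N = C_N/C_{M0} = 0.462.

0.462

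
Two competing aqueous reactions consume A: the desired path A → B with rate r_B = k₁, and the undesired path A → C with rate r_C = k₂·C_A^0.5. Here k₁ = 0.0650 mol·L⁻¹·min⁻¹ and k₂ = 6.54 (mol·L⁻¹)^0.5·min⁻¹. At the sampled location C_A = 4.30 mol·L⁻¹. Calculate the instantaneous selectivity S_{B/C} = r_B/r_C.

0.00479

S_{B/C} = r_B/r_C = (k₁)/(k₂·C_A^0.5) = (k₁/k₂)·C_A^-0.5.
= (0.0650) / (6.54×4.300^0.5) = 0.06500/13.56 = 0.00479.
The undesired path is higher order in A, so low C_A (CSTR or dilute feed) favours B.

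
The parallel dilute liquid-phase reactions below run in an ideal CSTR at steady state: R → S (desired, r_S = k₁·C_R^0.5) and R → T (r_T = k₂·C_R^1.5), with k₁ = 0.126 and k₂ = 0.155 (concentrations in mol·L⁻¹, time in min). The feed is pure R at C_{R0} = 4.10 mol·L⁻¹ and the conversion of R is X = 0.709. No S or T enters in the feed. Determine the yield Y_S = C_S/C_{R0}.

Exit C_R = C_{R0}(1−X) = 4.10×0.291 = 1.193 mol·L⁻¹.
In a CSTR the entire volume is at exit conditions, so r_S = 0.126×1.193^0.5 = 0.1376 and r_T = 0.155×1.193^1.5 = 0.2020.
Fraction of consumed R going to S: r_S/(r_S+r_T) = 0.4052.
C_S = 0.4052·C_{R0}·X = 0.4052×4.10×0.709 = 1.18 mol·L⁻¹; Y_S = C_S/C_{R0} = 0.287.

0.287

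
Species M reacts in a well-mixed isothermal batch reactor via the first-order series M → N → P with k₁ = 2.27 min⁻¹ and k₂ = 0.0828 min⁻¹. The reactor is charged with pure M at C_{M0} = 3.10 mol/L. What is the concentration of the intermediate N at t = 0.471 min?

1.99 mol/L

For first-order series with pure M initially, C_N(t) = k₁C_{M0}/(k₂−k₁)·(e^(−k₁t) − e^(−k₂t)).
e^(−k₁t) = e^(−2.27×0.471) = e^(−1.069) = 0.3433; e^(−k₂t) = e^(−0.03900) = 0.9618.
C_N = 2.27×3.10/(0.0828−2.27) × (0.3433−0.9618) = (-3.217)×(-0.6185) = 1.990 mol/L.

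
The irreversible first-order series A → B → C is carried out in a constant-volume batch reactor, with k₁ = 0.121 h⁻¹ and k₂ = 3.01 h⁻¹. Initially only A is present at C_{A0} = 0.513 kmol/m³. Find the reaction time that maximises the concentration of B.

The intermediate peaks when r₁ = r₂, i.e. k₁e^(−k₁t) = k₂e^(−k₂t), giving t_opt = ln(k₂/k₁)/(k₂−k₁).
= ln(3.01/0.121)/(3.01−0.121) = ln(24.88)/2.889 = 3.214/2.889 = 1.11 h.

1.11 h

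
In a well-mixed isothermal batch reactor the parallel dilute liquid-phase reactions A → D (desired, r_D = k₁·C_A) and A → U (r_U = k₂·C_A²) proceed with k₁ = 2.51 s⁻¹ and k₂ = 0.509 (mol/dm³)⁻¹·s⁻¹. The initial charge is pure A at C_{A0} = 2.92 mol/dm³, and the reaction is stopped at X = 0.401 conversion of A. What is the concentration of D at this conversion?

0.796 mol/dm³

C_A = C_{A0}(1−X) = 1.749 mol/dm³.
Along a PFR/batch, dC_D/dC_A = −r_D/(r_D+r_U) = −k₁/(k₁+k₂·C_A).
Integrating from C_{A0} to C_A: C_D = (2.51/0.509)·ln[(2.51+0.509·2.92)/(2.51+0.509·1.75)] = 4.931·ln(3.996/3.400) = 0.7964 mol/dm³.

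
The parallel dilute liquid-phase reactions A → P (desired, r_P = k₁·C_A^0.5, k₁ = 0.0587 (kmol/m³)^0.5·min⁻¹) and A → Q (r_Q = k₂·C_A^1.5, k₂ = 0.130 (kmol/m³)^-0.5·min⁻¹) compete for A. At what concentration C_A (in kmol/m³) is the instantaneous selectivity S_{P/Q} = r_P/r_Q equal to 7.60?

0.0594 kmol/m³

S_{P/Q} = (k₁/k₂)·C_A⁻¹ ⇒ C_A = (S·k₂/k₁)^(-1).
= (7.60×0.130/0.0587)^(-1) = (16.83)^(-1) = 0.0594 kmol/m³.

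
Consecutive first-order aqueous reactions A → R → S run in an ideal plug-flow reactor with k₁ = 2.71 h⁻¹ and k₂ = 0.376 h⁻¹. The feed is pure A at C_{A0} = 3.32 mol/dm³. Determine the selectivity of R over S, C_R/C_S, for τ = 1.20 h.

The intermediate concentration in a first-order A→B→C sequence is C_R = k₁C_{A0}(e^(−k₁τ) − e^(−k₂τ))/(k₂−k₁).
e^(−k₁τ) = e^(−2.71×1.20) = e^(−3.252) = 0.03870; e^(−k₂τ) = e^(−0.4512) = 0.6369.
C_R = 2.71×3.32/(0.376−2.71) × (0.03870−0.6369) = (-3.855)×(-0.5982) = 2.306 mol/dm³.
C_A = C_{A0}e^(−k₁τ) = 0.1285 mol/dm³, so C_S = C_{A0}−C_A−C_R = 0.8857 mol/dm³; C_R/C_S = 2.60.

2.60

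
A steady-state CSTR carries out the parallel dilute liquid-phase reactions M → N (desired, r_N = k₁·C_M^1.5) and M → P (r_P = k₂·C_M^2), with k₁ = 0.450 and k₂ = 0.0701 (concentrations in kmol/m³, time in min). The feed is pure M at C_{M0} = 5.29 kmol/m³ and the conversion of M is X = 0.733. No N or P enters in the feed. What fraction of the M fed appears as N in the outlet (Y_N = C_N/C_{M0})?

0.618

Exit C_M = C_{M0}(1−X) = 5.29×0.267 = 1.412 kmol/m³.
In a CSTR the entire volume is at exit conditions, so r_N = 0.450×1.412^1.5 = 0.7554 and r_P = 0.0701×1.412^2 = 0.1398.
Fraction of consumed M going to N: r_N/(r_N+r_P) = 0.8438.
C_N = 0.8438·C_{M0}·X = 0.8438×5.29×0.733 = 3.27 kmol/m³; Y_N = C_N/C_{M0} = 0.618.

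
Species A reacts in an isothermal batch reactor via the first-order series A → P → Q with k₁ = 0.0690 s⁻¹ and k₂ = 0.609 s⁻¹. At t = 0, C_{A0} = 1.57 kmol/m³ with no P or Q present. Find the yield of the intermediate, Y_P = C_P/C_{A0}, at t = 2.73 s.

0.0816

For first-order series with pure A initially, C_P(t) = k₁C_{A0}/(k₂−k₁)·(e^(−k₁t) − e^(−k₂t)).
e^(−k₁t) = e^(−0.0690×2.73) = e^(−0.1884) = 0.8283; e^(−k₂t) = e^(−1.663) = 0.1897.
C_P = 0.0690×1.57/(0.609−0.0690) × (0.8283−0.1897) = 0.2006×0.6387 = 0.1281 kmol/m³.
Y_P = C_P/C_{A0} = 0.1281/1.57 = 0.0816.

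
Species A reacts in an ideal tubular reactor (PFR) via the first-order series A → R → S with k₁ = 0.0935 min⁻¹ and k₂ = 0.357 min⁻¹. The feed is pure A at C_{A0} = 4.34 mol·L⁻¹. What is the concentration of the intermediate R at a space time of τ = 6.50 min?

The intermediate concentration in a first-order A→B→C sequence is C_R = k₁C_{A0}(e^(−k₁τ) − e^(−k₂τ))/(k₂−k₁).
e^(−k₁τ) = e^(−0.0935×6.50) = e^(−0.6078) = 0.5446; e^(−k₂τ) = e^(−2.321) = 0.09822.
C_R = 0.0935×4.34/(0.357−0.0935) × (0.5446−0.09822) = 1.540×0.4464 = 0.6874 mol·L⁻¹.

0.687 mol·L⁻¹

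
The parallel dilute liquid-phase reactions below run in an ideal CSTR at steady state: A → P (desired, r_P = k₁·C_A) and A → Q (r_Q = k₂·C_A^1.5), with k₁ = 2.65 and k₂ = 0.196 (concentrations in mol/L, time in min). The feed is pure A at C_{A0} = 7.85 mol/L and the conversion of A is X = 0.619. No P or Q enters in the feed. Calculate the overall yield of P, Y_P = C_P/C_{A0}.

0.549

Exit C_A = C_{A0}(1−X) = 7.85×0.381 = 2.991 mol/L.
A CSTR operates uniformly at the exit composition, giving r_P = 7.926 and r_Q = 1.014 (each k·C_A^n at C_A = 2.991).
Fraction of consumed A going to P: r_P/(r_P+r_Q) = 0.8866.
C_P = 0.8866·C_{A0}·X = 0.8866×7.85×0.619 = 4.31 mol/L; Y_P = C_P/C_{A0} = 0.549.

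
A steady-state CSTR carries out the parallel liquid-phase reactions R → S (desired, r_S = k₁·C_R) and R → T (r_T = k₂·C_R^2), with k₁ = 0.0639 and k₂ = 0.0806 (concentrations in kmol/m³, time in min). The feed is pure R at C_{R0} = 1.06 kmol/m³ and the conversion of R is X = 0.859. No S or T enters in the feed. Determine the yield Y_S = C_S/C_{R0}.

0.723

Exit C_R = C_{R0}(1−X) = 1.06×0.141 = 0.1495 kmol/m³.
In a CSTR the entire volume is at exit conditions, so r_S = 0.0639×0.1495 = 0.009550 and r_T = 0.0806×0.1495^2 = 0.001800.
Fraction of consumed R going to S: r_S/(r_S+r_T) = 0.8414.
C_S = 0.8414·C_{R0}·X = 0.8414×1.06×0.859 = 0.766 kmol/m³; Y_S = C_S/C_{R0} = 0.723.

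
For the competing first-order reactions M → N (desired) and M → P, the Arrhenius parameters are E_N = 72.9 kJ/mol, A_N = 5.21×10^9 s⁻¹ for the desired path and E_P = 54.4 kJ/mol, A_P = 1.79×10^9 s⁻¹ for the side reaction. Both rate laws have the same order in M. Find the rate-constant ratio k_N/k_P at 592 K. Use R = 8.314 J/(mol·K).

k_N/k_P = (A_N/A_P)·exp[−(E_N−E_P)/(RT)] = (A_N/A_P)·exp[(E_P−E_N)/(RT)].
(E_P−E_N)/(RT) = (54.4−72.9)×10³/(8.314×592) = -18500/4922 = -3.759.
k_N/k_P = (5.21×10^9/1.79×10^9)·exp(-3.759) = 2.911 × 0.02331 = 0.0679.

0.0679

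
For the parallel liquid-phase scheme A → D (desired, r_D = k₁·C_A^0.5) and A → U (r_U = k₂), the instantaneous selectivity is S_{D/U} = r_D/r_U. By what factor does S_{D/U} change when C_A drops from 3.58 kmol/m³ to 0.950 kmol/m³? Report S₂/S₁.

0.515

S_{D/U} = (k₁/k₂)·C_A^0.5, so S₂/S₁ = (C_{A,2}/C_{A,1})^0.5.
= (0.950/3.58)^0.5 = (0.2654)^0.5 = 0.515.
Selectivity toward D falls as C_A falls — high-concentration operation is favoured.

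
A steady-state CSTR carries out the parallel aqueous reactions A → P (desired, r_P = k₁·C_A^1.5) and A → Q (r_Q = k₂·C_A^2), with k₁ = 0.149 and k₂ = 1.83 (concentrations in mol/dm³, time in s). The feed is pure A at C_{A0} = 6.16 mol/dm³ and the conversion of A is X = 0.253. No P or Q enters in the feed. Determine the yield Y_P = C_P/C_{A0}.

Exit C_A = C_{A0}(1−X) = 6.16×0.747 = 4.602 mol/dm³.
A CSTR operates uniformly at the exit composition, giving r_P = 1.471 and r_Q = 38.75 (each k·C_A^n at C_A = 4.602).
Fraction of consumed A going to P: r_P/(r_P+r_Q) = 0.03657.
C_P = 0.03657·C_{A0}·X = 0.03657×6.16×0.253 = 0.0570 mol/dm³; Y_P = C_P/C_{A0} = 0.00925.

0.00925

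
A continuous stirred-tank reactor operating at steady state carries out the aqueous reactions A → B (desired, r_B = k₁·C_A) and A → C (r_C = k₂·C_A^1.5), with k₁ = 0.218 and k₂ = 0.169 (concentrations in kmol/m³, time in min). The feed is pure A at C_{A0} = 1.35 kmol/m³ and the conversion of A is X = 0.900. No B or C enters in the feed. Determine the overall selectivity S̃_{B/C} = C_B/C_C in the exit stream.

3.51

Exit C_A = C_{A0}(1−X) = 1.35×0.100 = 0.1350 kmol/m³.
Rates in a CSTR are evaluated at the outlet concentration: r_B = 0.218×0.1350 = 0.02943, r_C = 0.169×0.1350^1.5 = 0.008383.
Overall selectivity = C_B/C_C = r_Bτ/(r_Cτ) = r_B/r_C = 3.51.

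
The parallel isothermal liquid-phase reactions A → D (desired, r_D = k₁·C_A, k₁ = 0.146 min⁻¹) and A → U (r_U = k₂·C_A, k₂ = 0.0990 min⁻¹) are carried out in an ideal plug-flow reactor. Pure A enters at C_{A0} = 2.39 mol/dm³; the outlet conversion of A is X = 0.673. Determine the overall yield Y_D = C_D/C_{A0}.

C_A = C_{A0}(1−X) = 0.7815 mol/dm³.
Both paths are first order in A, so the instantaneous fraction to D is constant: dC_D/d(−C_A) = k₁/(k₁+k₂) = 0.5959.
C_D = 0.5959·(C_{A0}−C_A) = 0.5959×1.608 = 0.959 mol/dm³.
Y_D = C_D/C_{A0} = 0.9585/2.39 = 0.401.

0.401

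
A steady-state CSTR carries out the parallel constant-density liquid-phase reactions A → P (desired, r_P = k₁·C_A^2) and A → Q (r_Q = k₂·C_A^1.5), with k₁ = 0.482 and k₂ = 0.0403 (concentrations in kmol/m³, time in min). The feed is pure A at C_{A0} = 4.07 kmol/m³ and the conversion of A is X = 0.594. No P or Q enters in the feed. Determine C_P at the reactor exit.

2.27 kmol/m³

Exit C_A = C_{A0}(1−X) = 4.07×0.406 = 1.652 kmol/m³.
Rates in a CSTR are evaluated at the outlet concentration: r_P = 0.482×1.652^2 = 1.316, r_Q = 0.0403×1.652^1.5 = 0.08560.
Fraction of consumed A going to P: r_P/(r_P+r_Q) = 0.9389.
C_P = 0.9389·C_{A0}·X = 0.9389×4.07×0.594 = 2.27 kmol/m³.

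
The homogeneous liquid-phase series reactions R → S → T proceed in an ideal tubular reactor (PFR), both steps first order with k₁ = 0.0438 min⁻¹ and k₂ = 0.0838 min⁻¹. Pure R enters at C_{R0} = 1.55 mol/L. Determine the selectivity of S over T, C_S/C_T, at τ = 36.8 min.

For first-order series with pure R initially, C_S(τ) = k₁C_{R0}/(k₂−k₁)·(e^(−k₁τ) − e^(−k₂τ)).
e^(−k₁τ) = e^(−0.0438×36.8) = e^(−1.612) = 0.1995; e^(−k₂τ) = e^(−3.084) = 0.04578.
C_S = 0.0438×1.55/(0.0838−0.0438) × (0.1995−0.04578) = 1.697×0.1537 = 0.2609 mol/L.
C_R = C_{R0}e^(−k₁τ) = 0.3093 mol/L, so C_T = C_{R0}−C_R−C_S = 0.9798 mol/L; C_S/C_T = 0.266.

0.266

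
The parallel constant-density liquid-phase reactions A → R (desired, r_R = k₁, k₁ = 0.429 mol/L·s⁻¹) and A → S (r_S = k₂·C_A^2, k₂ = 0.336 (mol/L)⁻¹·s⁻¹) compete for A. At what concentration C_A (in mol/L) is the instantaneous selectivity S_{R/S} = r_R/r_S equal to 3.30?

0.622 mol/L

S_{R/S} = (k₁/k₂)·C_A^-2 ⇒ C_A = (S·k₂/k₁)^(-0.5).
= (3.30×0.336/0.429)^(-0.5) = (2.585)^(-0.5) = 0.622 mol/L.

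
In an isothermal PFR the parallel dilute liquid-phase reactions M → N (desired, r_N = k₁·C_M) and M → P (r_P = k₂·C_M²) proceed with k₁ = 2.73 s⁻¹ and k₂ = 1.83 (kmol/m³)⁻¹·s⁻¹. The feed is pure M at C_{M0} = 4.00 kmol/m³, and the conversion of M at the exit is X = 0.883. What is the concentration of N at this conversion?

1.54 kmol/m³

C_M = C_{M0}(1−X) = 0.4680 kmol/m³.
Along a PFR/batch, dC_N/dC_M = −r_N/(r_N+r_P) = −k₁/(k₁+k₂·C_M).
Integrating from C_{M0} to C_M: C_N = (2.73/1.83)·ln[(2.73+1.83·4.00)/(2.73+1.83·0.468)] = 1.492·ln(10.05/3.586) = 1.537 kmol/m³.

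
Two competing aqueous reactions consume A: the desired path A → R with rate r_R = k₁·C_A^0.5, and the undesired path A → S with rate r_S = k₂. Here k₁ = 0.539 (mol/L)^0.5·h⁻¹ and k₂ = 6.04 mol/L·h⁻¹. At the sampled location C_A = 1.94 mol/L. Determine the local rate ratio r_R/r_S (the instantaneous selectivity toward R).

S_{R/S} = r_R/r_S = (k₁·C_A^0.5)/(k₂) = (k₁/k₂)·C_A^0.5.
= (0.539×1.940^0.5) / (6.04) = 0.7507/6.040 = 0.124.
Since the desired path is higher order in A, keeping C_A high (PFR or concentrated feed) favours R.

0.124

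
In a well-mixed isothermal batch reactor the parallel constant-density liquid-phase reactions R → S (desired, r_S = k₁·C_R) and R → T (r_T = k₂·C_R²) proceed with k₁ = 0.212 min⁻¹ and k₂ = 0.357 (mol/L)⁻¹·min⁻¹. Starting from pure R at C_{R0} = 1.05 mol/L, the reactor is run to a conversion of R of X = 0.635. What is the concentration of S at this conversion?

C_R = C_{R0}(1−X) = 0.3832 mol/L.
Along a PFR/batch, dC_S/dC_R = −r_S/(r_S+r_T) = −k₁/(k₁+k₂·C_R).
Integrating from C_{R0} to C_R: C_S = (0.212/0.357)·ln[(0.212+0.357·1.05)/(0.212+0.357·0.383)] = 0.5938·ln(0.5868/0.3488) = 0.3089 mol/L.

0.309 mol/L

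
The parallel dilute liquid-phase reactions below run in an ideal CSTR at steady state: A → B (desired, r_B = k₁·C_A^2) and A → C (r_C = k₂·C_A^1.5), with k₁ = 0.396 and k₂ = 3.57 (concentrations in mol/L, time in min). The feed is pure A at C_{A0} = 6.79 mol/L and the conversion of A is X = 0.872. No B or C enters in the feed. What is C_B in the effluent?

0.555 mol/L

Exit C_A = C_{A0}(1−X) = 6.79×0.128 = 0.8691 mol/L.
In a CSTR the entire volume is at exit conditions, so r_B = 0.396×0.8691^2 = 0.2991 and r_C = 3.57×0.8691^1.5 = 2.893.
Fraction of consumed A going to B: r_B/(r_B+r_C) = 0.09372.
C_B = 0.09372·C_{A0}·X = 0.09372×6.79×0.872 = 0.555 mol/L.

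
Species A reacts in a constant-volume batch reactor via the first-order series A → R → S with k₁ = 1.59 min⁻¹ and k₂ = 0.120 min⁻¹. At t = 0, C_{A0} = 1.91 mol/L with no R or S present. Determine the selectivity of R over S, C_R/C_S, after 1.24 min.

Solving the coupled first-order balances gives C_R(t) = [k₁/(k₂−k₁)]·C_{A0}·(e^(−k₁t) − e^(−k₂t)).
e^(−k₁t) = e^(−1.59×1.24) = e^(−1.972) = 0.1392; e^(−k₂t) = e^(−0.1488) = 0.8617.
C_R = 1.59×1.91/(0.120−1.59) × (0.1392−0.8617) = (-2.066)×(-0.7225) = 1.493 mol/L.
C_A = C_{A0}e^(−k₁t) = 0.2659 mol/L, so C_S = C_{A0}−C_A−C_R = 0.1514 mol/L; C_R/C_S = 9.86.

9.86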